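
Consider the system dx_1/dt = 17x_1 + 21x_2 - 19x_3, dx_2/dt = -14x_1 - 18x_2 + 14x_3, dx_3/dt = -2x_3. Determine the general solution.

Coefficient matrix A = [[17, 21, -19], [-14, -18, 14], [0, 0, -2]].
det(A - λI) = 0 gives eigenvalues λ = 3, -4, -2.
For λ=3: eigenvector (3,-2,0).
For λ=-4: eigenvector (-1,1,0).
For λ=-2: eigenvector (1,0,1).
General solution: K_1e^(3t)(3,-2,0) + K_2e^(-4t)(-1,1,0) + K_3e^(-2t)(1,0,1).

x_1(t) = 3K_1e^(3t) - K_2e^(-4t) + K_3e^(-2t), x_2(t) = -2K_1e^(3t) + K_2e^(-4t), x_3(t) = K_3e^(-2t)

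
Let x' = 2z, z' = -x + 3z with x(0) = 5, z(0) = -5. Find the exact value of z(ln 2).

-40

A = [[0,2],[-1,3]]; eigenvalues λ = 1, 2.
Eigenvectors: (-2,-1) for λ=1, (-1,-1) for λ=2.
From the initial condition, c_1 = -10, c_2 = 15.
z(ln 2) = (-10)(2^1)(-1) + (15)(2^2)(-1) = -40.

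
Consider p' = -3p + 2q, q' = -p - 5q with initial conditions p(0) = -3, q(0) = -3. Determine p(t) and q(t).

p(t) = -9e^(-4t)sin(t) - 3e^(-4t)cos(t), q(t) = 6e^(-4t)sin(t) - 3e^(-4t)cos(t)

Coefficient matrix A = [[-3, 2], [-1, -5]].
Characteristic polynomial det(A - λI) = λ^2 + 8λ + 17 = 0.
Eigenvalues λ = -4 ± i (complex conjugate pair).
For λ=-4+i: an eigenvector is (1,-1) - i(-1,0) = (1 + i, -1).
A real fundamental pair from Re and Im of e^((-4+i)t)v: X_1 = e^(-4t)(cos(t)·(1,-1) + sin(t)·(-1,0)), X_2 = e^(-4t)(sin(t)·(1,-1) - cos(t)·(-1,0)).
General solution: C_1X_1 + C_2X_2.
Applying p(0)=-3, q(0)=-3 gives C_1=3, C_2=-6.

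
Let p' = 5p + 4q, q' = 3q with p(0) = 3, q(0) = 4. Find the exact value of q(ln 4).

A = [[5,4],[0,3]]; eigenvalues λ = 3, 5.
Eigenvectors: (2,-1) for λ=3, (-1,0) for λ=5.
From the initial condition, c_1 = -4, c_2 = -11.
q(ln 4) = (-4)(4^3)(-1) + (-11)(4^5)(0) = 256.

256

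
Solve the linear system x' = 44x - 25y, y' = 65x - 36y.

x(t) = C_1e^(4t)sin(5t) + 2C_1e^(4t)cos(5t) + 2C_2e^(4t)sin(5t) - C_2e^(4t)cos(5t), y(t) = 2C_1e^(4t)sin(5t) + 3C_1e^(4t)cos(5t) + 3C_2e^(4t)sin(5t) - 2C_2e^(4t)cos(5t)

Coefficient matrix A = [[44, -25], [65, -36]].
Characteristic polynomial det(A - λI) = λ^2 - 8λ + 41 = 0.
Eigenvalues λ = 4 ± 5i (complex conjugate pair).
For λ=4+5i: an eigenvector is (2,3) - i(1,2) = (2 - i, 3 - 2i).
A real fundamental pair from Re and Im of e^((4+5i)t)v: X_1 = e^(4t)(cos(5t)·(2,3) + sin(5t)·(1,2)), X_2 = e^(4t)(sin(5t)·(2,3) - cos(5t)·(1,2)).
General solution: C_1X_1 + C_2X_2.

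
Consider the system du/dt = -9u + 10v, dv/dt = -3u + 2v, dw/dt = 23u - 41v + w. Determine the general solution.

Coefficient matrix A = [[-9, 10, 0], [-3, 2, 0], [23, -41, 1]].
det(A - λI) = 0 gives eigenvalues λ = 1, -4, -3.
For λ=1: eigenvector (0,0,1).
For λ=-4: eigenvector (2,1,-1).
For λ=-3: eigenvector (-5,-3,-2).
General solution: C_1e^(t)(0,0,1) + C_2e^(-4t)(2,1,-1) + C_3e^(-3t)(-5,-3,-2).

u(t) = 2C_2e^(-4t) - 5C_3e^(-3t), v(t) = C_2e^(-4t) - 3C_3e^(-3t), w(t) = C_1e^(t) - C_2e^(-4t) - 2C_3e^(-3t)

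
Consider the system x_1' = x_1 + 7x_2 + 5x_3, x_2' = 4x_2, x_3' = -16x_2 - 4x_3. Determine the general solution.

x_1(t) = -c_1e^(-4t) - c_2e^(4t) + c_3e^(t), x_2(t) = c_2e^(4t), x_3(t) = c_1e^(-4t) - 2c_2e^(4t)

Coefficient matrix A = [[1, 7, 5], [0, 4, 0], [0, -16, -4]].
det(A - λI) = 0 gives eigenvalues λ = -4, 4, 1.
For λ=-4: eigenvector (-1,0,1).
For λ=4: eigenvector (-1,1,-2).
For λ=1: eigenvector (1,0,0).
General solution: c_1e^(-4t)(-1,0,1) + c_2e^(4t)(-1,1,-2) + c_3e^(t)(1,0,0).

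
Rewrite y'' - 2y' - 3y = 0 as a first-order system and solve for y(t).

y(t) = c_1e^(-t) + c_2e^(3t)

Let x_1 = y, x_2 = y'. Then x_1' = x_2 and x_2' = 3x_1 + 2x_2.
A = [[0,1],[3,2]]; det(A-λI) = λ^2 - 2λ - 3.
Eigenvalues λ = -1, 3 with eigenvectors (1,-1), (1,3).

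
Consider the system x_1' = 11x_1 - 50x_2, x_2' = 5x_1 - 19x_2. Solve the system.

x_1(t) = -3C_1e^(-4t)sin(5t) - C_1e^(-4t)cos(5t) - C_2e^(-4t)sin(5t) + 3C_2e^(-4t)cos(5t), x_2(t) = -C_1e^(-4t)sin(5t) + C_2e^(-4t)cos(5t)

Coefficient matrix A = [[11, -50], [5, -19]].
Characteristic polynomial det(A - λI) = λ^2 + 8λ + 41 = 0.
Eigenvalues λ = -4 ± 5i (complex conjugate pair).
For λ=-4+5i: an eigenvector is (-1,0) - i(-3,-1) = (-1 + 3i, 0 + i).
A real fundamental pair from Re and Im of e^((-4+5i)t)v: X_1 = e^(-4t)(cos(5t)·(-1,0) + sin(5t)·(-3,-1)), X_2 = e^(-4t)(sin(5t)·(-1,0) - cos(5t)·(-3,-1)).
General solution: C_1X_1 + C_2X_2.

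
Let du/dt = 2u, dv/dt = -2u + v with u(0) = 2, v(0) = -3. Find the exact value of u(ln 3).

18

A = [[2,0],[-2,1]]; eigenvalues λ = 1, 2.
Eigenvectors: (0,-1) for λ=1, (1,-2) for λ=2.
From the initial condition, c_1 = -1, c_2 = 2.
u(ln 3) = (-1)(3^1)(0) + (2)(3^2)(1) = 18.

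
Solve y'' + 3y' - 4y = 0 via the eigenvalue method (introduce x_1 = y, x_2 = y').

Let x_1 = y, x_2 = y'. Then x_1' = x_2 and x_2' = 4x_1 - 3x_2.
A = [[0,1],[4,-3]]; det(A-λI) = λ^2 + 3λ - 4.
Eigenvalues λ = -4, 1 with eigenvectors (1,-4), (1,1).

y(t) = c_1e^(-4t) + c_2e^(t)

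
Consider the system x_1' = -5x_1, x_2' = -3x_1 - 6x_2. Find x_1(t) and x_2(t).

x_1(t) = K_1e^(-5t), x_2(t) = -3K_1e^(-5t) - K_2e^(-6t)

Coefficient matrix A = [[-5, 0], [-3, -6]].
Characteristic polynomial det(A - λI) = λ^2 + 11λ + 30 = 0.
Eigenvalues λ = -5, -6.
For λ=-5: (A-λI) row 2 is [-3, -1], so an eigenvector is (1, -3).
For λ=-6: (A-λI) row 1 is [1, 0], so an eigenvector is (0, -1).
General solution: K_1e^(-5t)(1,-3) + K_2e^(-6t)(0,-1).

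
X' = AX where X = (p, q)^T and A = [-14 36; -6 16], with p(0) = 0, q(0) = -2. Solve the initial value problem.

Coefficient matrix A = [[-14, 36], [-6, 16]].
Characteristic polynomial det(A - λI) = λ^2 - 2λ - 8 = 0.
Eigenvalues λ = -2, 4.
For λ=-2: (A-λI) row 1 is [-12, 36], so an eigenvector is (3, 1).
For λ=4: (A-λI) row 1 is [-18, 36], so an eigenvector is (-2, -1).
General solution: c_1e^(-2t)(3,1) + c_2e^(4t)(-2,-1).
Applying p(0)=0, q(0)=-2 gives c_1=4, c_2=6.

p(t) = -12e^(4t) + 12e^(-2t), q(t) = -6e^(4t) + 4e^(-2t)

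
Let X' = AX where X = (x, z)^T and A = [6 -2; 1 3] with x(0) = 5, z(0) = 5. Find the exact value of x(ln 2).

80

A = [[6,-2],[1,3]]; eigenvalues λ = 5, 4.
Eigenvectors: (2,1) for λ=5, (-1,-1) for λ=4.
From the initial condition, c_1 = 0, c_2 = -5.
x(ln 2) = (0)(2^5)(2) + (-5)(2^4)(-1) = 80.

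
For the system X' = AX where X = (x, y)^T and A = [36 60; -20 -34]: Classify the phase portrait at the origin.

saddle

A = [[36,60],[-20,-34]]; det(A-λI) = λ^2 - 2λ - 24.
λ = 6, -4: opposite signs.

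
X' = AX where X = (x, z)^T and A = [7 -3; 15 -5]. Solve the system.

Coefficient matrix A = [[7, -3], [15, -5]].
Characteristic polynomial det(A - λI) = λ^2 - 2λ + 10 = 0.
Eigenvalues λ = 1 ± 3i (complex conjugate pair).
For λ=1+3i: an eigenvector is (0,1) - i(-1,-2) = (0 + i, 1 + 2i).
A real fundamental pair from Re and Im of e^((1+3i)t)v: X_1 = e^(t)(cos(3t)·(0,1) + sin(3t)·(-1,-2)), X_2 = e^(t)(sin(3t)·(0,1) - cos(3t)·(-1,-2)).
General solution: K_1X_1 + K_2X_2.

x(t) = -K_1e^(t)sin(3t) + K_2e^(t)cos(3t), z(t) = -2K_1e^(t)sin(3t) + K_1e^(t)cos(3t) + K_2e^(t)sin(3t) + 2K_2e^(t)cos(3t)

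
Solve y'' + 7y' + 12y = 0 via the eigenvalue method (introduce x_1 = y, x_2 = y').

y(t) = K_1e^(-3t) + K_2e^(-4t)

Let x_1 = y, x_2 = y'. Then x_1' = x_2 and x_2' = -12x_1 - 7x_2.
A = [[0,1],[-12,-7]]; det(A-λI) = λ^2 + 7λ + 12.
Eigenvalues λ = -3, -4 with eigenvectors (1,-3), (1,-4).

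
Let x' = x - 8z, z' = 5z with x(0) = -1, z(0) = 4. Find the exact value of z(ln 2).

128

A = [[1,-8],[0,5]]; eigenvalues λ = 5, 1.
Eigenvectors: (2,-1) for λ=5, (1,0) for λ=1.
From the initial condition, c_1 = -4, c_2 = 7.
z(ln 2) = (-4)(2^5)(-1) + (7)(2^1)(0) = 128.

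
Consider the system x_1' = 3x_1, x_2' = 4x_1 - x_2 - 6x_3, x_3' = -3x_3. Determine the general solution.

Coefficient matrix A = [[3, 0, 0], [4, -1, -6], [0, 0, -3]].
det(A - λI) = 0 gives eigenvalues λ = -3, -1, 3.
For λ=-3: eigenvector (0,3,1).
For λ=-1: eigenvector (0,1,0).
For λ=3: eigenvector (1,1,0).
General solution: c_1e^(-3t)(0,3,1) + c_2e^(-t)(0,1,0) + c_3e^(3t)(1,1,0).

x_1(t) = c_3e^(3t), x_2(t) = 3c_1e^(-3t) + c_2e^(-t) + c_3e^(3t), x_3(t) = c_1e^(-3t)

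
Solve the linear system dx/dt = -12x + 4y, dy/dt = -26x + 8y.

Coefficient matrix A = [[-12, 4], [-26, 8]].
Characteristic polynomial det(A - λI) = λ^2 + 4λ + 8 = 0.
Eigenvalues λ = -2 ± 2i (complex conjugate pair).
For λ=-2+2i: an eigenvector is (1,2) - i(-1,-3) = (1 + i, 2 + 3i).
A real fundamental pair from Re and Im of e^((-2+2i)t)v: X_1 = e^(-2t)(cos(2t)·(1,2) + sin(2t)·(-1,-3)), X_2 = e^(-2t)(sin(2t)·(1,2) - cos(2t)·(-1,-3)).
General solution: K_1X_1 + K_2X_2.

x(t) = -K_1e^(-2t)sin(2t) + K_1e^(-2t)cos(2t) + K_2e^(-2t)sin(2t) + K_2e^(-2t)cos(2t), y(t) = -3K_1e^(-2t)sin(2t) + 2K_1e^(-2t)cos(2t) + 2K_2e^(-2t)sin(2t) + 3K_2e^(-2t)cos(2t)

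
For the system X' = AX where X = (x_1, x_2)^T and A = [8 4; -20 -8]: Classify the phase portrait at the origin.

center

A = [[8,4],[-20,-8]]; det(A-λI) = λ^2 + 16.
λ = 0 ± 4i: zero real part.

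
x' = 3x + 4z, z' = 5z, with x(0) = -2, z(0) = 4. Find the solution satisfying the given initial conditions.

x(t) = 8e^(5t) - 10e^(3t), z(t) = 4e^(5t)

Coefficient matrix A = [[3, 4], [0, 5]].
Characteristic polynomial det(A - λI) = λ^2 - 8λ + 15 = 0.
Eigenvalues λ = 3, 5.
For λ=3: (A-λI) row 1 is [0, 4], so an eigenvector is (-1, 0).
For λ=5: (A-λI) row 1 is [-2, 4], so an eigenvector is (-2, -1).
General solution: C_1e^(3t)(-1,0) + C_2e^(5t)(-2,-1).
Applying x(0)=-2, z(0)=4 gives C_1=10, C_2=-4.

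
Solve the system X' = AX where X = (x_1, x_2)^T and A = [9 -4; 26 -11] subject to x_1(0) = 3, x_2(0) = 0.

Coefficient matrix A = [[9, -4], [26, -11]].
Characteristic polynomial det(A - λI) = λ^2 + 2λ + 5 = 0.
Eigenvalues λ = -1 ± 2i (complex conjugate pair).
For λ=-1+2i: an eigenvector is (1,3) - i(-1,-2) = (1 + i, 3 + 2i).
A real fundamental pair from Re and Im of e^((-1+2i)t)v: X_1 = e^(-t)(cos(2t)·(1,3) + sin(2t)·(-1,-2)), X_2 = e^(-t)(sin(2t)·(1,3) - cos(2t)·(-1,-2)).
General solution: C_1X_1 + C_2X_2.
Applying x_1(0)=3, x_2(0)=0 gives C_1=-6, C_2=9.

x_1(t) = 15e^(-t)sin(2t) + 3e^(-t)cos(2t), x_2(t) = 39e^(-t)sin(2t)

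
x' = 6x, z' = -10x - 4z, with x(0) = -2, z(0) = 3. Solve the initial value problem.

x(t) = -2e^(6t), z(t) = 2e^(6t) + e^(-4t)

Coefficient matrix A = [[6, 0], [-10, -4]].
Characteristic polynomial det(A - λI) = λ^2 - 2λ - 24 = 0.
Eigenvalues λ = 6, -4.
For λ=6: (A-λI) row 2 is [-10, -10], so an eigenvector is (-1, 1).
For λ=-4: (A-λI) row 1 is [10, 0], so an eigenvector is (0, 1).
General solution: C_1e^(6t)(-1,1) + C_2e^(-4t)(0,1).
Applying x(0)=-2, z(0)=3 gives C_1=2, C_2=1.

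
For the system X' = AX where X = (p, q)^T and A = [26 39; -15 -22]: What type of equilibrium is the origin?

unstable spiral

A = [[26,39],[-15,-22]]; det(A-λI) = λ^2 - 4λ + 13.
λ = 2 ± 3i: positive real part.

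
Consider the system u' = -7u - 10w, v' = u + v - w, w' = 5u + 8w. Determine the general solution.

Coefficient matrix A = [[-7, 0, -10], [1, 1, -1], [5, 0, 8]].
det(A - λI) = 0 gives eigenvalues λ = 3, 1, -2.
For λ=3: eigenvector (-1,-1,1).
For λ=1: eigenvector (0,1,0).
For λ=-2: eigenvector (-2,1,1).
General solution: K_1e^(3t)(-1,-1,1) + K_2e^(t)(0,1,0) + K_3e^(-2t)(-2,1,1).

u(t) = -K_1e^(3t) - 2K_3e^(-2t), v(t) = -K_1e^(3t) + K_2e^(t) + K_3e^(-2t), w(t) = K_1e^(3t) + K_3e^(-2t)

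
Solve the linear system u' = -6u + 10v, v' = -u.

Coefficient matrix A = [[-6, 10], [-1, 0]].
Characteristic polynomial det(A - λI) = λ^2 + 6λ + 10 = 0.
Eigenvalues λ = -3 ± i (complex conjugate pair).
For λ=-3+i: an eigenvector is (-3,-1) - i(-1,0) = (-3 + i, -1).
A real fundamental pair from Re and Im of e^((-3+i)t)v: X_1 = e^(-3t)(cos(t)·(-3,-1) + sin(t)·(-1,0)), X_2 = e^(-3t)(sin(t)·(-3,-1) - cos(t)·(-1,0)).
General solution: K_1X_1 + K_2X_2.

u(t) = -K_1e^(-3t)sin(t) - 3K_1e^(-3t)cos(t) - 3K_2e^(-3t)sin(t) + K_2e^(-3t)cos(t), v(t) = -K_1e^(-3t)cos(t) - K_2e^(-3t)sin(t)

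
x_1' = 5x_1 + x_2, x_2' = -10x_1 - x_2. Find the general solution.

x_1(t) = K_1e^(2t)cos(t) + K_2e^(2t)sin(t), x_2(t) = -K_1e^(2t)sin(t) - 3K_1e^(2t)cos(t) - 3K_2e^(2t)sin(t) + K_2e^(2t)cos(t)

Coefficient matrix A = [[5, 1], [-10, -1]].
Characteristic polynomial det(A - λI) = λ^2 - 4λ + 5 = 0.
Eigenvalues λ = 2 ± i (complex conjugate pair).
For λ=2+i: an eigenvector is (1,-3) - i(0,-1) = (1, -3 + i).
A real fundamental pair from Re and Im of e^((2+i)t)v: X_1 = e^(2t)(cos(t)·(1,-3) + sin(t)·(0,-1)), X_2 = e^(2t)(sin(t)·(1,-3) - cos(t)·(0,-1)).
General solution: K_1X_1 + K_2X_2.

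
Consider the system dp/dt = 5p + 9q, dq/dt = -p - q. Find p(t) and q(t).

Coefficient matrix A = [[5, 9], [-1, -1]].
Characteristic polynomial det(A - λI) = λ^2 - 4λ + 4 = 0.
Single eigenvalue λ = 2 with algebraic multiplicity 2.
Eigenvector v = (3,-1); generalized eigenvector w with (A-λI)w=v is (-2,1).
General solution: e^(2t)[C_1·v + C_2·(t·v + w)].

p(t) = 3C_1e^(2t) + 3C_2te^(2t) - 2C_2e^(2t), q(t) = -C_1e^(2t) - C_2te^(2t) + C_2e^(2t)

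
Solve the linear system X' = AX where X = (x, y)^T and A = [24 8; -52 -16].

x(t) = C_1e^(4t)sin(4t) + C_1e^(4t)cos(4t) + C_2e^(4t)sin(4t) - C_2e^(4t)cos(4t), y(t) = -3C_1e^(4t)sin(4t) - 2C_1e^(4t)cos(4t) - 2C_2e^(4t)sin(4t) + 3C_2e^(4t)cos(4t)

Coefficient matrix A = [[24, 8], [-52, -16]].
Characteristic polynomial det(A - λI) = λ^2 - 8λ + 32 = 0.
Eigenvalues λ = 4 ± 4i (complex conjugate pair).
For λ=4+4i: an eigenvector is (1,-2) - i(1,-3) = (1 - i, -2 + 3i).
A real fundamental pair from Re and Im of e^((4+4i)t)v: X_1 = e^(4t)(cos(4t)·(1,-2) + sin(4t)·(1,-3)), X_2 = e^(4t)(sin(4t)·(1,-2) - cos(4t)·(1,-3)).
General solution: C_1X_1 + C_2X_2.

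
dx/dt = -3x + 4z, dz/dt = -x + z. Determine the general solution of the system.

x(t) = -2C_1e^(-t) - 2C_2te^(-t) + C_2e^(-t), z(t) = -C_1e^(-t) - C_2te^(-t)

Coefficient matrix A = [[-3, 4], [-1, 1]].
Characteristic polynomial det(A - λI) = λ^2 + 2λ + 1 = 0.
Single eigenvalue λ = -1 with algebraic multiplicity 2.
Eigenvector v = (-2,-1); generalized eigenvector w with (A-λI)w=v is (1,0).
General solution: e^(-t)[C_1·v + C_2·(t·v + w)].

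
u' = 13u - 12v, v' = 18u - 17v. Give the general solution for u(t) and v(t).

Coefficient matrix A = [[13, -12], [18, -17]].
Characteristic polynomial det(A - λI) = λ^2 + 4λ - 5 = 0.
Eigenvalues λ = -5, 1.
For λ=-5: (A-λI) row 1 is [18, -12], so an eigenvector is (-2, -3).
For λ=1: (A-λI) row 1 is [12, -12], so an eigenvector is (-1, -1).
General solution: C_1e^(-5t)(-2,-3) + C_2e^(t)(-1,-1).

u(t) = -2C_1e^(-5t) - C_2e^(t), v(t) = -3C_1e^(-5t) - C_2e^(t)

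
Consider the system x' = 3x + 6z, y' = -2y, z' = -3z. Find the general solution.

x(t) = -K_1e^(-3t) + K_3e^(3t), y(t) = K_2e^(-2t), z(t) = K_1e^(-3t)

Coefficient matrix A = [[3, 0, 6], [0, -2, 0], [0, 0, -3]].
det(A - λI) = 0 gives eigenvalues λ = -3, -2, 3.
For λ=-3: eigenvector (-1,0,1).
For λ=-2: eigenvector (0,1,0).
For λ=3: eigenvector (1,0,0).
General solution: K_1e^(-3t)(-1,0,1) + K_2e^(-2t)(0,1,0) + K_3e^(3t)(1,0,0).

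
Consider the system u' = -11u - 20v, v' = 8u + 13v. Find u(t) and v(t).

Coefficient matrix A = [[-11, -20], [8, 13]].
Characteristic polynomial det(A - λI) = λ^2 - 2λ + 17 = 0.
Eigenvalues λ = 1 ± 4i (complex conjugate pair).
For λ=1+4i: an eigenvector is (1,-1) - i(2,-1) = (1 - 2i, -1 + i).
A real fundamental pair from Re and Im of e^((1+4i)t)v: X_1 = e^(t)(cos(4t)·(1,-1) + sin(4t)·(2,-1)), X_2 = e^(t)(sin(4t)·(1,-1) - cos(4t)·(2,-1)).
General solution: C_1X_1 + C_2X_2.

u(t) = 2C_1e^(t)sin(4t) + C_1e^(t)cos(4t) + C_2e^(t)sin(4t) - 2C_2e^(t)cos(4t), v(t) = -C_1e^(t)sin(4t) - C_1e^(t)cos(4t) - C_2e^(t)sin(4t) + C_2e^(t)cos(4t)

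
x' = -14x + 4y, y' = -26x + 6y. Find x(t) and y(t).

Coefficient matrix A = [[-14, 4], [-26, 6]].
Characteristic polynomial det(A - λI) = λ^2 + 8λ + 20 = 0.
Eigenvalues λ = -4 ± 2i (complex conjugate pair).
For λ=-4+2i: an eigenvector is (-1,-2) - i(1,3) = (-1 - i, -2 - 3i).
A real fundamental pair from Re and Im of e^((-4+2i)t)v: X_1 = e^(-4t)(cos(2t)·(-1,-2) + sin(2t)·(1,3)), X_2 = e^(-4t)(sin(2t)·(-1,-2) - cos(2t)·(1,3)).
General solution: K_1X_1 + K_2X_2.

x(t) = K_1e^(-4t)sin(2t) - K_1e^(-4t)cos(2t) - K_2e^(-4t)sin(2t) - K_2e^(-4t)cos(2t), y(t) = 3K_1e^(-4t)sin(2t) - 2K_1e^(-4t)cos(2t) - 2K_2e^(-4t)sin(2t) - 3K_2e^(-4t)cos(2t)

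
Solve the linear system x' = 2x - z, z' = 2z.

Coefficient matrix A = [[2, -1], [0, 2]].
Characteristic polynomial det(A - λI) = λ^2 - 4λ + 4 = 0.
Single eigenvalue λ = 2 with algebraic multiplicity 2.
Eigenvector v = (-1,0); generalized eigenvector w with (A-λI)w=v is (2,1).
General solution: e^(2t)[K_1·v + K_2·(t·v + w)].

x(t) = -K_1e^(2t) - K_2te^(2t) + 2K_2e^(2t), z(t) = K_2e^(2t)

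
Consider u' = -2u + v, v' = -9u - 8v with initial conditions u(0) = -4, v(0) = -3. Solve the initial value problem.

Coefficient matrix A = [[-2, 1], [-9, -8]].
Characteristic polynomial det(A - λI) = λ^2 + 10λ + 25 = 0.
Single eigenvalue λ = -5 with algebraic multiplicity 2.
Eigenvector v = (1,-3); generalized eigenvector w with (A-λI)w=v is (0,1).
General solution: e^(-5t)[C_1·v + C_2·(t·v + w)].
Applying u(0)=-4, v(0)=-3 gives C_1=-4, C_2=-15.

u(t) = -15te^(-5t) - 4e^(-5t), v(t) = 45te^(-5t) - 3e^(-5t)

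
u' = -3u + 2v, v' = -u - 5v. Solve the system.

Coefficient matrix A = [[-3, 2], [-1, -5]].
Characteristic polynomial det(A - λI) = λ^2 + 8λ + 17 = 0.
Eigenvalues λ = -4 ± i (complex conjugate pair).
For λ=-4+i: an eigenvector is (-1,1) - i(1,0) = (-1 - i, 1).
A real fundamental pair from Re and Im of e^((-4+i)t)v: X_1 = e^(-4t)(cos(t)·(-1,1) + sin(t)·(1,0)), X_2 = e^(-4t)(sin(t)·(-1,1) - cos(t)·(1,0)).
General solution: C_1X_1 + C_2X_2.

u(t) = C_1e^(-4t)sin(t) - C_1e^(-4t)cos(t) - C_2e^(-4t)sin(t) - C_2e^(-4t)cos(t), v(t) = C_1e^(-4t)cos(t) + C_2e^(-4t)sin(t)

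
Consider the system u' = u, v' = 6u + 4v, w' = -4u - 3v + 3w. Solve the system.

u(t) = c_1e^(t), v(t) = -2c_1e^(t) + c_2e^(4t), w(t) = -c_1e^(t) - 3c_2e^(4t) + c_3e^(3t)

Coefficient matrix A = [[1, 0, 0], [6, 4, 0], [-4, -3, 3]].
det(A - λI) = 0 gives eigenvalues λ = 1, 4, 3.
For λ=1: eigenvector (1,-2,-1).
For λ=4: eigenvector (0,1,-3).
For λ=3: eigenvector (0,0,1).
General solution: c_1e^(t)(1,-2,-1) + c_2e^(4t)(0,1,-3) + c_3e^(3t)(0,0,1).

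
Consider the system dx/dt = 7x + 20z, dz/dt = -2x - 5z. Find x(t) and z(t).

x(t) = 3c_1e^(t)sin(2t) + c_1e^(t)cos(2t) + c_2e^(t)sin(2t) - 3c_2e^(t)cos(2t), z(t) = -c_1e^(t)sin(2t) + c_2e^(t)cos(2t)

Coefficient matrix A = [[7, 20], [-2, -5]].
Characteristic polynomial det(A - λI) = λ^2 - 2λ + 5 = 0.
Eigenvalues λ = 1 ± 2i (complex conjugate pair).
For λ=1+2i: an eigenvector is (1,0) - i(3,-1) = (1 - 3i, 0 + i).
A real fundamental pair from Re and Im of e^((1+2i)t)v: X_1 = e^(t)(cos(2t)·(1,0) + sin(2t)·(3,-1)), X_2 = e^(t)(sin(2t)·(1,0) - cos(2t)·(3,-1)).
General solution: c_1X_1 + c_2X_2.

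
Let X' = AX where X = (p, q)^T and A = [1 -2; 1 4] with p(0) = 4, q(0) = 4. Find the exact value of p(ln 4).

A = [[1,-2],[1,4]]; eigenvalues λ = 3, 2.
Eigenvectors: (1,-1) for λ=3, (-2,1) for λ=2.
From the initial condition, c_1 = -12, c_2 = -8.
p(ln 4) = (-12)(4^3)(1) + (-8)(4^2)(-2) = -512.

-512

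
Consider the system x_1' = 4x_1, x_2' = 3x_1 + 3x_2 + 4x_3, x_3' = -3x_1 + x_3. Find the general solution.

x_1(t) = c_3e^(4t), x_2(t) = -2c_1e^(t) + c_2e^(3t) - c_3e^(4t), x_3(t) = c_1e^(t) - c_3e^(4t)

Coefficient matrix A = [[4, 0, 0], [3, 3, 4], [-3, 0, 1]].
det(A - λI) = 0 gives eigenvalues λ = 1, 3, 4.
For λ=1: eigenvector (0,-2,1).
For λ=3: eigenvector (0,1,0).
For λ=4: eigenvector (1,-1,-1).
General solution: c_1e^(t)(0,-2,1) + c_2e^(3t)(0,1,0) + c_3e^(4t)(1,-1,-1).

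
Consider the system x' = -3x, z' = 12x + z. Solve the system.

Coefficient matrix A = [[-3, 0], [12, 1]].
Characteristic polynomial det(A - λI) = λ^2 + 2λ - 3 = 0.
Eigenvalues λ = 1, -3.
For λ=1: (A-λI) row 1 is [-4, 0], so an eigenvector is (0, -1).
For λ=-3: (A-λI) row 2 is [12, 4], so an eigenvector is (1, -3).
General solution: c_1e^(t)(0,-1) + c_2e^(-3t)(1,-3).

x(t) = c_2e^(-3t), z(t) = -c_1e^(t) - 3c_2e^(-3t)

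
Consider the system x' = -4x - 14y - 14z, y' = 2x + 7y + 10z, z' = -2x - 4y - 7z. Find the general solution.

Coefficient matrix A = [[-4, -14, -14], [2, 7, 10], [-2, -4, -7]].
det(A - λI) = 0 gives eigenvalues λ = -4, 3, -3.
For λ=-4: eigenvector (1,-2,2).
For λ=3: eigenvector (-2,1,0).
For λ=-3: eigenvector (0,-1,1).
General solution: C_1e^(-4t)(1,-2,2) + C_2e^(3t)(-2,1,0) + C_3e^(-3t)(0,-1,1).

x(t) = C_1e^(-4t) - 2C_2e^(3t), y(t) = -2C_1e^(-4t) + C_2e^(3t) - C_3e^(-3t), z(t) = 2C_1e^(-4t) + C_3e^(-3t)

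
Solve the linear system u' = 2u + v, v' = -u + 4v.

u(t) = -c_1e^(3t) - c_2te^(3t) + c_2e^(3t), v(t) = -c_1e^(3t) - c_2te^(3t)

Coefficient matrix A = [[2, 1], [-1, 4]].
Characteristic polynomial det(A - λI) = λ^2 - 6λ + 9 = 0.
Single eigenvalue λ = 3 with algebraic multiplicity 2.
Eigenvector v = (-1,-1); generalized eigenvector w with (A-λI)w=v is (1,0).
General solution: e^(3t)[c_1·v + c_2·(t·v + w)].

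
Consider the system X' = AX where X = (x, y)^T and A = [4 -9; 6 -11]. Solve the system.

Coefficient matrix A = [[4, -9], [6, -11]].
Characteristic polynomial det(A - λI) = λ^2 + 7λ + 10 = 0.
Eigenvalues λ = -5, -2.
For λ=-5: (A-λI) row 1 is [9, -9], so an eigenvector is (1, 1).
For λ=-2: (A-λI) row 1 is [6, -9], so an eigenvector is (-3, -2).
General solution: C_1e^(-5t)(1,1) + C_2e^(-2t)(-3,-2).

x(t) = C_1e^(-5t) - 3C_2e^(-2t), y(t) = C_1e^(-5t) - 2C_2e^(-2t)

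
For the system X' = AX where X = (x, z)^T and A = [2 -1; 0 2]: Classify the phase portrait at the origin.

unstable improper node

A = [[2,-1],[0,2]]; det(A-λI) = λ^2 - 4λ + 4.
repeated λ = 2 with a single eigenvector.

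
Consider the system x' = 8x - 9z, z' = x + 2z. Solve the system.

x(t) = 3C_1e^(5t) + 3C_2te^(5t) - 2C_2e^(5t), z(t) = C_1e^(5t) + C_2te^(5t) - C_2e^(5t)

Coefficient matrix A = [[8, -9], [1, 2]].
Characteristic polynomial det(A - λI) = λ^2 - 10λ + 25 = 0.
Single eigenvalue λ = 5 with algebraic multiplicity 2.
Eigenvector v = (3,1); generalized eigenvector w with (A-λI)w=v is (-2,-1).
General solution: e^(5t)[C_1·v + C_2·(t·v + w)].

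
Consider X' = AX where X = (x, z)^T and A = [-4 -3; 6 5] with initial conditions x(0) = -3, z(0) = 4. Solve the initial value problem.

x(t) = -e^(2t) - 2e^(-t), z(t) = 2e^(2t) + 2e^(-t)

Coefficient matrix A = [[-4, -3], [6, 5]].
Characteristic polynomial det(A - λI) = λ^2 - λ - 2 = 0.
Eigenvalues λ = -1, 2.
For λ=-1: (A-λI) row 1 is [-3, -3], so an eigenvector is (1, -1).
For λ=2: (A-λI) row 1 is [-6, -3], so an eigenvector is (-1, 2).
General solution: c_1e^(-t)(1,-1) + c_2e^(2t)(-1,2).
Applying x(0)=-3, z(0)=4 gives c_1=-2, c_2=1.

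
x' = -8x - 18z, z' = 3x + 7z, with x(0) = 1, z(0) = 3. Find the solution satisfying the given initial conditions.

Coefficient matrix A = [[-8, -18], [3, 7]].
Characteristic polynomial det(A - λI) = λ^2 + λ - 2 = 0.
Eigenvalues λ = -2, 1.
For λ=-2: (A-λI) row 1 is [-6, -18], so an eigenvector is (-3, 1).
For λ=1: (A-λI) row 1 is [-9, -18], so an eigenvector is (-2, 1).
General solution: c_1e^(-2t)(-3,1) + c_2e^(t)(-2,1).
Applying x(0)=1, z(0)=3 gives c_1=-7, c_2=10.

x(t) = -20e^(t) + 21e^(-2t), z(t) = 10e^(t) - 7e^(-2t)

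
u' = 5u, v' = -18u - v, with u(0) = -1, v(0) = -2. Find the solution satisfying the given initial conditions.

Coefficient matrix A = [[5, 0], [-18, -1]].
Characteristic polynomial det(A - λI) = λ^2 - 4λ - 5 = 0.
Eigenvalues λ = -1, 5.
For λ=-1: (A-λI) row 1 is [6, 0], so an eigenvector is (0, 1).
For λ=5: (A-λI) row 2 is [-18, -6], so an eigenvector is (1, -3).
General solution: c_1e^(-t)(0,1) + c_2e^(5t)(1,-3).
Applying u(0)=-1, v(0)=-2 gives c_1=-5, c_2=-1.

u(t) = -e^(5t), v(t) = 3e^(5t) - 5e^(-t)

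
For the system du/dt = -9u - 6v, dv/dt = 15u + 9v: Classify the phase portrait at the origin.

A = [[-9,-6],[15,9]]; det(A-λI) = λ^2 + 9.
λ = 0 ± 3i: zero real part.

center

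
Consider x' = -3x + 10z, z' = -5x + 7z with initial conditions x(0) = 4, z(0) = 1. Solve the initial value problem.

x(t) = -2e^(2t)sin(5t) + 4e^(2t)cos(5t), z(t) = -3e^(2t)sin(5t) + e^(2t)cos(5t)

Coefficient matrix A = [[-3, 10], [-5, 7]].
Characteristic polynomial det(A - λI) = λ^2 - 4λ + 29 = 0.
Eigenvalues λ = 2 ± 5i (complex conjugate pair).
For λ=2+5i: an eigenvector is (-1,0) - i(1,1) = (-1 - i, 0 - i).
A real fundamental pair from Re and Im of e^((2+5i)t)v: X_1 = e^(2t)(cos(5t)·(-1,0) + sin(5t)·(1,1)), X_2 = e^(2t)(sin(5t)·(-1,0) - cos(5t)·(1,1)).
General solution: K_1X_1 + K_2X_2.
Applying x(0)=4, z(0)=1 gives K_1=-3, K_2=-1.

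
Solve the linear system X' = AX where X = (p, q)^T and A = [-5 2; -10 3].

p(t) = -C_1e^(-t)cos(2t) - C_2e^(-t)sin(2t), q(t) = C_1e^(-t)sin(2t) - 2C_1e^(-t)cos(2t) - 2C_2e^(-t)sin(2t) - C_2e^(-t)cos(2t)

Coefficient matrix A = [[-5, 2], [-10, 3]].
Characteristic polynomial det(A - λI) = λ^2 + 2λ + 5 = 0.
Eigenvalues λ = -1 ± 2i (complex conjugate pair).
For λ=-1+2i: an eigenvector is (-1,-2) - i(0,1) = (-1, -2 - i).
A real fundamental pair from Re and Im of e^((-1+2i)t)v: X_1 = e^(-t)(cos(2t)·(-1,-2) + sin(2t)·(0,1)), X_2 = e^(-t)(sin(2t)·(-1,-2) - cos(2t)·(0,1)).
General solution: C_1X_1 + C_2X_2.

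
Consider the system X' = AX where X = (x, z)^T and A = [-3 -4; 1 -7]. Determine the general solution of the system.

x(t) = 2K_1e^(-5t) + 2K_2te^(-5t) + K_2e^(-5t), z(t) = K_1e^(-5t) + K_2te^(-5t)

Coefficient matrix A = [[-3, -4], [1, -7]].
Characteristic polynomial det(A - λI) = λ^2 + 10λ + 25 = 0.
Single eigenvalue λ = -5 with algebraic multiplicity 2.
Eigenvector v = (2,1); generalized eigenvector w with (A-λI)w=v is (1,0).
General solution: e^(-5t)[K_1·v + K_2·(t·v + w)].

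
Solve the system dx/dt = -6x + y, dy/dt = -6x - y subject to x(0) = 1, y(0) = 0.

x(t) = -2e^(-3t) + 3e^(-4t), y(t) = -6e^(-3t) + 6e^(-4t)

Coefficient matrix A = [[-6, 1], [-6, -1]].
Characteristic polynomial det(A - λI) = λ^2 + 7λ + 12 = 0.
Eigenvalues λ = -3, -4.
For λ=-3: (A-λI) row 1 is [-3, 1], so an eigenvector is (-1, -3).
For λ=-4: (A-λI) row 1 is [-2, 1], so an eigenvector is (1, 2).
General solution: C_1e^(-3t)(-1,-3) + C_2e^(-4t)(1,2).
Applying x(0)=1, y(0)=0 gives C_1=2, C_2=3.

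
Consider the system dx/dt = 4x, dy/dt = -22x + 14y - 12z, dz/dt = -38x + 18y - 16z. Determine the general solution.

Coefficient matrix A = [[4, 0, 0], [-22, 14, -12], [-38, 18, -16]].
det(A - λI) = 0 gives eigenvalues λ = 4, 2, -4.
For λ=4: eigenvector (1,1,-1).
For λ=2: eigenvector (0,1,1).
For λ=-4: eigenvector (0,2,3).
General solution: C_1e^(4t)(1,1,-1) + C_2e^(2t)(0,1,1) + C_3e^(-4t)(0,2,3).

x(t) = C_1e^(4t), y(t) = C_1e^(4t) + C_2e^(2t) + 2C_3e^(-4t), z(t) = -C_1e^(4t) + C_2e^(2t) + 3C_3e^(-4t)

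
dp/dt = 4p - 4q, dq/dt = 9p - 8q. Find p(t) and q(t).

p(t) = -2c_1e^(-2t) - 2c_2te^(-2t) + c_2e^(-2t), q(t) = -3c_1e^(-2t) - 3c_2te^(-2t) + 2c_2e^(-2t)

Coefficient matrix A = [[4, -4], [9, -8]].
Characteristic polynomial det(A - λI) = λ^2 + 4λ + 4 = 0.
Single eigenvalue λ = -2 with algebraic multiplicity 2.
Eigenvector v = (-2,-3); generalized eigenvector w with (A-λI)w=v is (1,2).
General solution: e^(-2t)[c_1·v + c_2·(t·v + w)].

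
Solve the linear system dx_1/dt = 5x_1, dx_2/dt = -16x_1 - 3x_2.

Coefficient matrix A = [[5, 0], [-16, -3]].
Characteristic polynomial det(A - λI) = λ^2 - 2λ - 15 = 0.
Eigenvalues λ = 5, -3.
For λ=5: (A-λI) row 2 is [-16, -8], so an eigenvector is (1, -2).
For λ=-3: (A-λI) row 1 is [8, 0], so an eigenvector is (0, 1).
General solution: c_1e^(5t)(1,-2) + c_2e^(-3t)(0,1).

x_1(t) = c_1e^(5t), x_2(t) = -2c_1e^(5t) + c_2e^(-3t)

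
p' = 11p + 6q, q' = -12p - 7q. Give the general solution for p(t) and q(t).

p(t) = -K_1e^(-t) - K_2e^(5t), q(t) = 2K_1e^(-t) + K_2e^(5t)

Coefficient matrix A = [[11, 6], [-12, -7]].
Characteristic polynomial det(A - λI) = λ^2 - 4λ - 5 = 0.
Eigenvalues λ = -1, 5.
For λ=-1: (A-λI) row 1 is [12, 6], so an eigenvector is (-1, 2).
For λ=5: (A-λI) row 1 is [6, 6], so an eigenvector is (-1, 1).
General solution: K_1e^(-t)(-1,2) + K_2e^(5t)(-1,1).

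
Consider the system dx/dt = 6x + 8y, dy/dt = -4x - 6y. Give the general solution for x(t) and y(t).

x(t) = -c_1e^(-2t) - 2c_2e^(2t), y(t) = c_1e^(-2t) + c_2e^(2t)

Coefficient matrix A = [[6, 8], [-4, -6]].
Characteristic polynomial det(A - λI) = λ^2 - 4 = 0.
Eigenvalues λ = -2, 2.
For λ=-2: (A-λI) row 1 is [8, 8], so an eigenvector is (-1, 1).
For λ=2: (A-λI) row 1 is [4, 8], so an eigenvector is (-2, 1).
General solution: c_1e^(-2t)(-1,1) + c_2e^(2t)(-2,1).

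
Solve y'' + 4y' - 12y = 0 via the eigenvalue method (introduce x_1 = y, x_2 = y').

Let x_1 = y, x_2 = y'. Then x_1' = x_2 and x_2' = 12x_1 - 4x_2.
A = [[0,1],[12,-4]]; det(A-λI) = λ^2 + 4λ - 12.
Eigenvalues λ = -6, 2 with eigenvectors (1,-6), (1,2).

y(t) = c_1e^(-6t) + c_2e^(2t)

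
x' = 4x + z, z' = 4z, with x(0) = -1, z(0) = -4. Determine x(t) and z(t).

x(t) = -4te^(4t) - e^(4t), z(t) = -4e^(4t)

Coefficient matrix A = [[4, 1], [0, 4]].
Characteristic polynomial det(A - λI) = λ^2 - 8λ + 16 = 0.
Single eigenvalue λ = 4 with algebraic multiplicity 2.
Eigenvector v = (-1,0); generalized eigenvector w with (A-λI)w=v is (-2,-1).
General solution: e^(4t)[K_1·v + K_2·(t·v + w)].
Applying x(0)=-1, z(0)=-4 gives K_1=-7, K_2=4.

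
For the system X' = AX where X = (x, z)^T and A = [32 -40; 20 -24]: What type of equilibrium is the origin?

A = [[32,-40],[20,-24]]; det(A-λI) = λ^2 - 8λ + 32.
λ = 4 ± 4i: positive real part.

unstable spiral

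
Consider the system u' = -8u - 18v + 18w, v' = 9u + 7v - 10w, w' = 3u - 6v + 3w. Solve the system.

u(t) = 3K_1e^(4t) + 2K_2e^(t), v(t) = K_1e^(4t) + 2K_2e^(t) + K_3e^(-3t), w(t) = 3K_1e^(4t) + 3K_2e^(t) + K_3e^(-3t)

Coefficient matrix A = [[-8, -18, 18], [9, 7, -10], [3, -6, 3]].
det(A - λI) = 0 gives eigenvalues λ = 4, 1, -3.
For λ=4: eigenvector (3,1,3).
For λ=1: eigenvector (2,2,3).
For λ=-3: eigenvector (0,1,1).
General solution: K_1e^(4t)(3,1,3) + K_2e^(t)(2,2,3) + K_3e^(-3t)(0,1,1).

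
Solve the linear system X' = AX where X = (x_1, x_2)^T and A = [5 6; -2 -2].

x_1(t) = -3K_1e^(t) - 2K_2e^(2t), x_2(t) = 2K_1e^(t) + K_2e^(2t)

Coefficient matrix A = [[5, 6], [-2, -2]].
Characteristic polynomial det(A - λI) = λ^2 - 3λ + 2 = 0.
Eigenvalues λ = 1, 2.
For λ=1: (A-λI) row 1 is [4, 6], so an eigenvector is (-3, 2).
For λ=2: (A-λI) row 1 is [3, 6], so an eigenvector is (-2, 1).
General solution: K_1e^(t)(-3,2) + K_2e^(2t)(-2,1).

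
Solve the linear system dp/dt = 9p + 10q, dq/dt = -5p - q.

p(t) = C_1e^(4t)sin(5t) + C_1e^(4t)cos(5t) + C_2e^(4t)sin(5t) - C_2e^(4t)cos(5t), q(t) = -C_1e^(4t)sin(5t) + C_2e^(4t)cos(5t)

Coefficient matrix A = [[9, 10], [-5, -1]].
Characteristic polynomial det(A - λI) = λ^2 - 8λ + 41 = 0.
Eigenvalues λ = 4 ± 5i (complex conjugate pair).
For λ=4+5i: an eigenvector is (1,0) - i(1,-1) = (1 - i, 0 + i).
A real fundamental pair from Re and Im of e^((4+5i)t)v: X_1 = e^(4t)(cos(5t)·(1,0) + sin(5t)·(1,-1)), X_2 = e^(4t)(sin(5t)·(1,0) - cos(5t)·(1,-1)).
General solution: C_1X_1 + C_2X_2.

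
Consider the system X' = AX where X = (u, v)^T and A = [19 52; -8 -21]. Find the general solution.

u(t) = -2c_1e^(-t)sin(4t) - 3c_1e^(-t)cos(4t) - 3c_2e^(-t)sin(4t) + 2c_2e^(-t)cos(4t), v(t) = c_1e^(-t)sin(4t) + c_1e^(-t)cos(4t) + c_2e^(-t)sin(4t) - c_2e^(-t)cos(4t)

Coefficient matrix A = [[19, 52], [-8, -21]].
Characteristic polynomial det(A - λI) = λ^2 + 2λ + 17 = 0.
Eigenvalues λ = -1 ± 4i (complex conjugate pair).
For λ=-1+4i: an eigenvector is (-3,1) - i(-2,1) = (-3 + 2i, 1 - i).
A real fundamental pair from Re and Im of e^((-1+4i)t)v: X_1 = e^(-t)(cos(4t)·(-3,1) + sin(4t)·(-2,1)), X_2 = e^(-t)(sin(4t)·(-3,1) - cos(4t)·(-2,1)).
General solution: c_1X_1 + c_2X_2.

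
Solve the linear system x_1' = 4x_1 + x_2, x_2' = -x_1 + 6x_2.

Coefficient matrix A = [[4, 1], [-1, 6]].
Characteristic polynomial det(A - λI) = λ^2 - 10λ + 25 = 0.
Single eigenvalue λ = 5 with algebraic multiplicity 2.
Eigenvector v = (1,1); generalized eigenvector w with (A-λI)w=v is (2,3).
General solution: e^(5t)[c_1·v + c_2·(t·v + w)].

x_1(t) = c_1e^(5t) + c_2te^(5t) + 2c_2e^(5t), x_2(t) = c_1e^(5t) + c_2te^(5t) + 3c_2e^(5t)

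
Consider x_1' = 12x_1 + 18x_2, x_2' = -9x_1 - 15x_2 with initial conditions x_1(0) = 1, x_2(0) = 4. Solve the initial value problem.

x_1(t) = 10e^(3t) - 9e^(-6t), x_2(t) = -5e^(3t) + 9e^(-6t)

Coefficient matrix A = [[12, 18], [-9, -15]].
Characteristic polynomial det(A - λI) = λ^2 + 3λ - 18 = 0.
Eigenvalues λ = 3, -6.
For λ=3: (A-λI) row 1 is [9, 18], so an eigenvector is (-2, 1).
For λ=-6: (A-λI) row 1 is [18, 18], so an eigenvector is (1, -1).
General solution: c_1e^(3t)(-2,1) + c_2e^(-6t)(1,-1).
Applying x_1(0)=1, x_2(0)=4 gives c_1=-5, c_2=-9.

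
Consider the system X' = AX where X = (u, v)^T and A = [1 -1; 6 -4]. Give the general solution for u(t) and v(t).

Coefficient matrix A = [[1, -1], [6, -4]].
Characteristic polynomial det(A - λI) = λ^2 + 3λ + 2 = 0.
Eigenvalues λ = -1, -2.
For λ=-1: (A-λI) row 1 is [2, -1], so an eigenvector is (1, 2).
For λ=-2: (A-λI) row 1 is [3, -1], so an eigenvector is (-1, -3).
General solution: c_1e^(-t)(1,2) + c_2e^(-2t)(-1,-3).

u(t) = c_1e^(-t) - c_2e^(-2t), v(t) = 2c_1e^(-t) - 3c_2e^(-2t)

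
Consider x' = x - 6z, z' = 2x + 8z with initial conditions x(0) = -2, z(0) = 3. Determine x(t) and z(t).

x(t) = -12e^(5t) + 10e^(4t), z(t) = 8e^(5t) - 5e^(4t)

Coefficient matrix A = [[1, -6], [2, 8]].
Characteristic polynomial det(A - λI) = λ^2 - 9λ + 20 = 0.
Eigenvalues λ = 5, 4.
For λ=5: (A-λI) row 1 is [-4, -6], so an eigenvector is (3, -2).
For λ=4: (A-λI) row 1 is [-3, -6], so an eigenvector is (2, -1).
General solution: c_1e^(5t)(3,-2) + c_2e^(4t)(2,-1).
Applying x(0)=-2, z(0)=3 gives c_1=-4, c_2=5.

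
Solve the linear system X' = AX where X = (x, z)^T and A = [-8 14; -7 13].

x(t) = -C_1e^(6t) - 2C_2e^(-t), z(t) = -C_1e^(6t) - C_2e^(-t)

Coefficient matrix A = [[-8, 14], [-7, 13]].
Characteristic polynomial det(A - λI) = λ^2 - 5λ - 6 = 0.
Eigenvalues λ = 6, -1.
For λ=6: (A-λI) row 1 is [-14, 14], so an eigenvector is (-1, -1).
For λ=-1: (A-λI) row 1 is [-7, 14], so an eigenvector is (-2, -1).
General solution: C_1e^(6t)(-1,-1) + C_2e^(-t)(-2,-1).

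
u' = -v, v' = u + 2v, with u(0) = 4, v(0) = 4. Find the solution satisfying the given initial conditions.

Coefficient matrix A = [[0, -1], [1, 2]].
Characteristic polynomial det(A - λI) = λ^2 - 2λ + 1 = 0.
Single eigenvalue λ = 1 with algebraic multiplicity 2.
Eigenvector v = (1,-1); generalized eigenvector w with (A-λI)w=v is (2,-3).
General solution: e^(t)[C_1·v + C_2·(t·v + w)].
Applying u(0)=4, v(0)=4 gives C_1=20, C_2=-8.

u(t) = -8te^(t) + 4e^(t), v(t) = 8te^(t) + 4e^(t)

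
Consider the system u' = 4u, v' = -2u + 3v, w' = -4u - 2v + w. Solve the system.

Coefficient matrix A = [[4, 0, 0], [-2, 3, 0], [-4, -2, 1]].
det(A - λI) = 0 gives eigenvalues λ = 4, 3, 1.
For λ=4: eigenvector (1,-2,0).
For λ=3: eigenvector (0,1,-1).
For λ=1: eigenvector (0,0,1).
General solution: C_1e^(4t)(1,-2,0) + C_2e^(3t)(0,1,-1) + C_3e^(t)(0,0,1).

u(t) = C_1e^(4t), v(t) = -2C_1e^(4t) + C_2e^(3t), w(t) = -C_2e^(3t) + C_3e^(t)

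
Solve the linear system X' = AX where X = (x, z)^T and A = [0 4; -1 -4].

x(t) = 2K_1e^(-2t) + 2K_2te^(-2t) - 3K_2e^(-2t), z(t) = -K_1e^(-2t) - K_2te^(-2t) + 2K_2e^(-2t)

Coefficient matrix A = [[0, 4], [-1, -4]].
Characteristic polynomial det(A - λI) = λ^2 + 4λ + 4 = 0.
Single eigenvalue λ = -2 with algebraic multiplicity 2.
Eigenvector v = (2,-1); generalized eigenvector w with (A-λI)w=v is (-3,2).
General solution: e^(-2t)[K_1·v + K_2·(t·v + w)].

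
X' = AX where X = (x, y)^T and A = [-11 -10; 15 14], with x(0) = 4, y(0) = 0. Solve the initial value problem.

x(t) = -8e^(4t) + 12e^(-t), y(t) = 12e^(4t) - 12e^(-t)

Coefficient matrix A = [[-11, -10], [15, 14]].
Characteristic polynomial det(A - λI) = λ^2 - 3λ - 4 = 0.
Eigenvalues λ = 4, -1.
For λ=4: (A-λI) row 1 is [-15, -10], so an eigenvector is (-2, 3).
For λ=-1: (A-λI) row 1 is [-10, -10], so an eigenvector is (1, -1).
General solution: c_1e^(4t)(-2,3) + c_2e^(-t)(1,-1).
Applying x(0)=4, y(0)=0 gives c_1=4, c_2=12.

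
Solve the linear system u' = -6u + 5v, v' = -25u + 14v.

u(t) = K_1e^(4t)sin(5t) - K_2e^(4t)cos(5t), v(t) = 2K_1e^(4t)sin(5t) + K_1e^(4t)cos(5t) + K_2e^(4t)sin(5t) - 2K_2e^(4t)cos(5t)

Coefficient matrix A = [[-6, 5], [-25, 14]].
Characteristic polynomial det(A - λI) = λ^2 - 8λ + 41 = 0.
Eigenvalues λ = 4 ± 5i (complex conjugate pair).
For λ=4+5i: an eigenvector is (0,1) - i(1,2) = (0 - i, 1 - 2i).
A real fundamental pair from Re and Im of e^((4+5i)t)v: X_1 = e^(4t)(cos(5t)·(0,1) + sin(5t)·(1,2)), X_2 = e^(4t)(sin(5t)·(0,1) - cos(5t)·(1,2)).
General solution: K_1X_1 + K_2X_2.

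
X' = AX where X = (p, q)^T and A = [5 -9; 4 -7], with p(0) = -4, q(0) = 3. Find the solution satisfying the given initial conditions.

Coefficient matrix A = [[5, -9], [4, -7]].
Characteristic polynomial det(A - λI) = λ^2 + 2λ + 1 = 0.
Single eigenvalue λ = -1 with algebraic multiplicity 2.
Eigenvector v = (-3,-2); generalized eigenvector w with (A-λI)w=v is (1,1).
General solution: e^(-t)[C_1·v + C_2·(t·v + w)].
Applying p(0)=-4, q(0)=3 gives C_1=7, C_2=17.

p(t) = -51te^(-t) - 4e^(-t), q(t) = -34te^(-t) + 3e^(-t)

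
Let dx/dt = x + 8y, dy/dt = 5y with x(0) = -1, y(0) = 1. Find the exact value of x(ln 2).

58

A = [[1,8],[0,5]]; eigenvalues λ = 1, 5.
Eigenvectors: (-1,0) for λ=1, (2,1) for λ=5.
From the initial condition, c_1 = 3, c_2 = 1.
x(ln 2) = (3)(2^1)(-1) + (1)(2^5)(2) = 58.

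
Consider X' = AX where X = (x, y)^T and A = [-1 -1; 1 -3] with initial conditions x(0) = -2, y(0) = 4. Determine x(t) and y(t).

Coefficient matrix A = [[-1, -1], [1, -3]].
Characteristic polynomial det(A - λI) = λ^2 + 4λ + 4 = 0.
Single eigenvalue λ = -2 with algebraic multiplicity 2.
Eigenvector v = (-1,-1); generalized eigenvector w with (A-λI)w=v is (-2,-1).
General solution: e^(-2t)[K_1·v + K_2·(t·v + w)].
Applying x(0)=-2, y(0)=4 gives K_1=-10, K_2=6.

x(t) = -6te^(-2t) - 2e^(-2t), y(t) = -6te^(-2t) + 4e^(-2t)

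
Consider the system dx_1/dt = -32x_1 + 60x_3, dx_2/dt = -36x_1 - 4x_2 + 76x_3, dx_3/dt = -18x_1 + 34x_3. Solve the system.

Coefficient matrix A = [[-32, 0, 60], [-36, -4, 76], [-18, 0, 34]].
det(A - λI) = 0 gives eigenvalues λ = 4, -4, -2.
For λ=4: eigenvector (5,6,3).
For λ=-4: eigenvector (0,1,0).
For λ=-2: eigenvector (2,2,1).
General solution: K_1e^(4t)(5,6,3) + K_2e^(-4t)(0,1,0) + K_3e^(-2t)(2,2,1).

x_1(t) = 5K_1e^(4t) + 2K_3e^(-2t), x_2(t) = 6K_1e^(4t) + K_2e^(-4t) + 2K_3e^(-2t), x_3(t) = 3K_1e^(4t) + K_3e^(-2t)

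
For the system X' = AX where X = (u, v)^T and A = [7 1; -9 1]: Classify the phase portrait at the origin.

unstable improper node

A = [[7,1],[-9,1]]; det(A-λI) = λ^2 - 8λ + 16.
repeated λ = 4 with a single eigenvector.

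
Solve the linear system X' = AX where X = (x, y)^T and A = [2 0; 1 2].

Coefficient matrix A = [[2, 0], [1, 2]].
Characteristic polynomial det(A - λI) = λ^2 - 4λ + 4 = 0.
Single eigenvalue λ = 2 with algebraic multiplicity 2.
Eigenvector v = (0,-1); generalized eigenvector w with (A-λI)w=v is (-1,-2).
General solution: e^(2t)[K_1·v + K_2·(t·v + w)].

x(t) = -K_2e^(2t), y(t) = -K_1e^(2t) - K_2te^(2t) - 2K_2e^(2t)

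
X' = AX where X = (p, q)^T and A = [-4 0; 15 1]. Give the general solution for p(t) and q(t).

Coefficient matrix A = [[-4, 0], [15, 1]].
Characteristic polynomial det(A - λI) = λ^2 + 3λ - 4 = 0.
Eigenvalues λ = -4, 1.
For λ=-4: (A-λI) row 2 is [15, 5], so an eigenvector is (-1, 3).
For λ=1: (A-λI) row 1 is [-5, 0], so an eigenvector is (0, 1).
General solution: K_1e^(-4t)(-1,3) + K_2e^(t)(0,1).

p(t) = -K_1e^(-4t), q(t) = 3K_1e^(-4t) + K_2e^(t)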